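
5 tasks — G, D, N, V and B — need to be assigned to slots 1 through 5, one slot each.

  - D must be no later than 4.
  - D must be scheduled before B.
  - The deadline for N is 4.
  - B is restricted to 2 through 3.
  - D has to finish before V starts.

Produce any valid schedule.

N=1; V=2; B=2; G=1; D=1

Checking: D(1) before V(2); D(1) before B(2); B=2 in [2,3]; D=1 in [1,4]; N=1 in [1,4].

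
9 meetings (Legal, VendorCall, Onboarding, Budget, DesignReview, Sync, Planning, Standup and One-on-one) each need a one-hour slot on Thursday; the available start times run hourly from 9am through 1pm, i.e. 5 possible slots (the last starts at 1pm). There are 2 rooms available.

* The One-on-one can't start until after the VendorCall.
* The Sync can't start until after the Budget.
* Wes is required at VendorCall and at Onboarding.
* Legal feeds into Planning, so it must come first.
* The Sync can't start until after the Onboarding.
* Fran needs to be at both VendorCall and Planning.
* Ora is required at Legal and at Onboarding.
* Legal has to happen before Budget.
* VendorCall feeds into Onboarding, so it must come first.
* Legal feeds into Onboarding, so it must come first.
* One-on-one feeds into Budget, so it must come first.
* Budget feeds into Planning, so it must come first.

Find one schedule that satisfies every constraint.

DesignReview=11am; Onboarding=10am; Legal=9am; Sync=12pm; One-on-one=10am; Standup=1pm; VendorCall=9am; Planning=12pm; Budget=11am

Checking: Budget(11am) before Planning(12pm); VendorCall(9am) before One-on-one(10am); VendorCall(9am) before Onboarding(10am); Onboarding(10am) before Sync(12pm); Legal(9am) before Planning(12pm); Legal(9am) before Budget(11am); One-on-one(10am) before Budget(11am); Budget(11am) before Sync(12pm); Legal(9am) before Onboarding(10am); VendorCall(9am) != Onboarding(10am); VendorCall(9am) != Planning(12pm); Legal(9am) != Onboarding(10am); max 2 per slot (cap 2).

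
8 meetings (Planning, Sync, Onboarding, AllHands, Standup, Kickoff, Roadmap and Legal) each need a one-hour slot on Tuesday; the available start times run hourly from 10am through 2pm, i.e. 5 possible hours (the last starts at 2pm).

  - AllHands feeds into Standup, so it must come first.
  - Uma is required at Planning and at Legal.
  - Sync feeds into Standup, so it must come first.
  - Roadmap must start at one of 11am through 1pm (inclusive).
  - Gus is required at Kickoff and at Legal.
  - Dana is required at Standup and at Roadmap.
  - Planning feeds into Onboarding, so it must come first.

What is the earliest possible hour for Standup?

Precedence pushes Standup to at least 11am.
Standup at 11am is achievable: Kickoff -> 10am; Legal -> 11am; Standup -> 11am; Sync -> 10am; Onboarding -> 11am; Planning -> 10am; Roadmap -> 12pm; AllHands -> 10am.

11am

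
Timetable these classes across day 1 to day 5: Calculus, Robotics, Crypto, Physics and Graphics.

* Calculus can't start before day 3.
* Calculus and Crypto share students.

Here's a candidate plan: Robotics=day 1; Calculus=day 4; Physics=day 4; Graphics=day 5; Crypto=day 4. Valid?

Calculus can't start before day 3 — holds.
Calculus and Crypto share students — violated.

No. Calculus and Crypto share students is not satisfied.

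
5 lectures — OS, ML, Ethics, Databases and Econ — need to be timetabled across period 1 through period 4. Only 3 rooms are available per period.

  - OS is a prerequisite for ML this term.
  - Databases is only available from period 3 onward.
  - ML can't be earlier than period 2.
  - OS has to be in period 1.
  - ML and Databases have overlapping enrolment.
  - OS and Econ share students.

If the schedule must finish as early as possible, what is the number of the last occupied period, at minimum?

period 3

The precedence chain requires at least 2 distinct periods.
With at most 3 per period and 5 lectures, at least 2 periods are needed.
Databases can't be placed before period 3, so the schedule must run through at least period 3.
3 works (last occupied period: period 3): for example Databases -> period 3, Ethics -> period 1, Econ -> period 2, ML -> period 2, OS -> period 1.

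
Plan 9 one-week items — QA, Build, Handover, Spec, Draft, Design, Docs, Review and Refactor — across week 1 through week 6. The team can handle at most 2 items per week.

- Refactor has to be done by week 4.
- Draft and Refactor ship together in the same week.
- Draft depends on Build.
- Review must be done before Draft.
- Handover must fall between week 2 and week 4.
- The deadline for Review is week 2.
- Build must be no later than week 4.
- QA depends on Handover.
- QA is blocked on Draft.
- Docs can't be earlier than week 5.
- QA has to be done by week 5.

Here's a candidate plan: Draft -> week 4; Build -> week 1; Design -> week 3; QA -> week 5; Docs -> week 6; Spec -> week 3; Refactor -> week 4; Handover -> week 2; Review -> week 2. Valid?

Review must be done before Draft — holds.
The deadline for Review is week 2 — holds.
The team can handle at most 2 items per week — holds.
Draft and Refactor ship together in the same week — holds.
QA has to be done by week 5 — holds.
Draft depends on Build — holds.
Refactor has to be done by week 4 — holds.
Handover must fall between week 2 and week 4 — holds.
Build must be no later than week 4 — holds.
QA is blocked on Draft — holds.
QA depends on Handover — holds.
Docs can't be earlier than week 5 — holds.

Yes, all constraints hold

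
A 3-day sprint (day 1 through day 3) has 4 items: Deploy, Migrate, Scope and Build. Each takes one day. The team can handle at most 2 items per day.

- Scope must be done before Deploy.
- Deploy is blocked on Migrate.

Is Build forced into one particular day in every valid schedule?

Build can be day 1 (e.g. Migrate -> day 1; Scope -> day 2; Deploy -> day 3; Build -> day 1) or day 2 (e.g. Build in day 2; Deploy in day 2; Migrate in day 1; Scope in day 1).

No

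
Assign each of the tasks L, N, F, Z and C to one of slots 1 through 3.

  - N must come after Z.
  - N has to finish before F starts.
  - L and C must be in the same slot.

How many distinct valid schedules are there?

3

Enumerating: N -> 2, L -> 1, C -> 1, Z -> 1, F -> 3 | F=3; C=2; N=2; Z=1; L=2 | F -> 3, L -> 3, N -> 2, Z -> 1, C -> 3.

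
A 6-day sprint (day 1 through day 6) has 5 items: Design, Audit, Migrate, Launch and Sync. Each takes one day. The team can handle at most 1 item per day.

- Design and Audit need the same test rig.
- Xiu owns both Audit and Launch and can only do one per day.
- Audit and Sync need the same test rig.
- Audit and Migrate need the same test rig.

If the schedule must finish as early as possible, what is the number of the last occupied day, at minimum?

day 5

With at most 1 per day and 5 tasks, at least 5 days are needed.
5 works (last occupied day: day 5): for example Sync=day 5, Migrate=day 3, Launch=day 4, Design=day 1, Audit=day 2.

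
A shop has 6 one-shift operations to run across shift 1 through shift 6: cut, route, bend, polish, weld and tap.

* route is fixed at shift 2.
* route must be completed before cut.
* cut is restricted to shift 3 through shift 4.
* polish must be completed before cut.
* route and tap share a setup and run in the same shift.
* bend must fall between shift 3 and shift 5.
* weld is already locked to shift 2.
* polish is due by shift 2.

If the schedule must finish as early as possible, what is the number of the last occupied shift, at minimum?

shift 3

The precedence chain requires at least 2 distinct shifts.
cut can't be placed before shift 3, so the schedule must run through at least shift 3.
3 works (last occupied shift: shift 3): for example weld in shift 2; cut in shift 3; bend in shift 3; route in shift 2; polish in shift 1; tap in shift 2.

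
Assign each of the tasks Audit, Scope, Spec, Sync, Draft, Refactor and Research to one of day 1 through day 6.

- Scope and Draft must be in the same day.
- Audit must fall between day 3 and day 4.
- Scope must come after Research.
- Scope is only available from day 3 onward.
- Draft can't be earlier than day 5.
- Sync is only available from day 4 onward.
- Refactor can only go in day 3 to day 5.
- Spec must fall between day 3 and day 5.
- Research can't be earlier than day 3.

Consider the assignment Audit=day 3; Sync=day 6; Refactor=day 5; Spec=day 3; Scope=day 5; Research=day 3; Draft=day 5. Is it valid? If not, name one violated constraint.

Spec must fall between day 3 and day 5 — holds.
Scope and Draft must be in the same day — holds.
Sync is only available from day 4 onward — holds.
Research can't be earlier than day 3 — holds.
Audit must fall between day 3 and day 4 — holds.
Scope is only available from day 3 onward — holds.
Refactor can only go in day 3 to day 5 — holds.
Draft can't be earlier than day 5 — holds.
Scope must come after Research — holds.

Yes, all constraints hold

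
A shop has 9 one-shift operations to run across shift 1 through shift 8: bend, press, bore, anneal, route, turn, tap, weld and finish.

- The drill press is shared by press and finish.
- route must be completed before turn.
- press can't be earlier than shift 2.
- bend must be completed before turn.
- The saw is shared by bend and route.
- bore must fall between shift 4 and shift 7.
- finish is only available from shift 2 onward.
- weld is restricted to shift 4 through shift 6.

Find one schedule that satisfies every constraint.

weld in shift 4; turn in shift 3; bore in shift 4; finish in shift 3; tap in shift 1; press in shift 2; anneal in shift 1; bend in shift 1; route in shift 2

Checking: bend(shift 1) before turn(shift 3); route(shift 2) before turn(shift 3); press(shift 2) != finish(shift 3); bend(shift 1) != route(shift 2); weld=shift 4 in [shift 4,shift 6]; press=shift 2 in [shift 2,shift 8]; finish=shift 3 in [shift 2,shift 8]; bore=shift 4 in [shift 4,shift 7].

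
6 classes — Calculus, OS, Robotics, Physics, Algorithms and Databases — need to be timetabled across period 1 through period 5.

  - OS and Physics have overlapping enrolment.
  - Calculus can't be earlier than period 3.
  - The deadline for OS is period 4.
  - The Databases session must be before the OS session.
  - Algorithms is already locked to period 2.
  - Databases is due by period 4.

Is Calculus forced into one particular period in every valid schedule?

No

Calculus can be period 3 (e.g. Algorithms=period 2; Calculus=period 3; Physics=period 1; OS=period 2; Robotics=period 1; Databases=period 1) or period 4 (e.g. OS=period 2, Physics=period 1, Algorithms=period 2, Calculus=period 4, Databases=period 1, Robotics=period 1).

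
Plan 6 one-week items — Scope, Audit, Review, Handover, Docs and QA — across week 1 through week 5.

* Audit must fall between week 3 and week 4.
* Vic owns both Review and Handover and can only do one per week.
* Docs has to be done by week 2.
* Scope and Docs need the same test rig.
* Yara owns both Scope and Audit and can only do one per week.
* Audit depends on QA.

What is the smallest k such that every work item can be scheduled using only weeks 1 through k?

The precedence chain requires at least 2 distinct weeks.
Audit can't be placed before week 3, so the schedule must run through at least week 3.
3 works (last occupied week: week 3): for example Docs in week 1; Review in week 1; Scope in week 2; Audit in week 3; QA in week 1; Handover in week 2.

3 weeks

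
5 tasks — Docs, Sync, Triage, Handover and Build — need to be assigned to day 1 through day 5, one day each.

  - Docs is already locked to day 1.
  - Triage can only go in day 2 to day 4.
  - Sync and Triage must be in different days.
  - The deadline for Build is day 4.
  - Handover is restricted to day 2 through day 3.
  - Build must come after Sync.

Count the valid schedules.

Splitting on Sync: it can be day 1 (18), day 2 (8), day 3 (4). Listing each branch's schedules as (Docs, Triage, Handover, Build) by day number:
Sync=day 1: (1,2,2,2) (1,2,2,3) (1,2,2,4) (1,2,3,2) (1,2,3,3) (1,2,3,4) (1,3,2,2) (1,3,2,3) (1,3,2,4) (1,3,3,2) (1,3,3,3) (1,3,3,4) (1,4,2,2) (1,4,2,3) (1,4,2,4) (1,4,3,2) (1,4,3,3) (1,4,3,4) — 18.
Sync=day 2: (1,3,2,3) (1,3,2,4) (1,3,3,3) (1,3,3,4) (1,4,2,3) (1,4,2,4) (1,4,3,3) (1,4,3,4) — 8.
Sync=day 3: (1,2,2,4) (1,2,3,4) (1,4,2,4) (1,4,3,4) — 4.
Summing: 18 + 8 + 4 = 30.

30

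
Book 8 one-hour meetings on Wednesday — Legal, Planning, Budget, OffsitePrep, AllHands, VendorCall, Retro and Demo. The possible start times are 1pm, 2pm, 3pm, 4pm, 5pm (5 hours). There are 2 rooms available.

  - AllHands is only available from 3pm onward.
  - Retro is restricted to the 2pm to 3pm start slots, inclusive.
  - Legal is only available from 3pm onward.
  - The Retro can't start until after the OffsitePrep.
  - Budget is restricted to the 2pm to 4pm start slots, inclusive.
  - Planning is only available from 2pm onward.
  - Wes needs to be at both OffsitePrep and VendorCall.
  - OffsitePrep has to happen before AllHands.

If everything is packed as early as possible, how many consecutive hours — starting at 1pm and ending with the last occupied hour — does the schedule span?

The precedence chain requires at least 2 distinct hours.
With at most 2 per hour and 8 meetings, at least 4 hours are needed.
Legal can't be placed before 3pm — that is hour 3 counting from 1pm — so the schedule must run through at least 3 hours.
4 works (last occupied hour: 4pm): for example Planning=2pm; Demo=1pm; Legal=3pm; VendorCall=4pm; AllHands=3pm; Budget=4pm; Retro=2pm; OffsitePrep=1pm.

4 hours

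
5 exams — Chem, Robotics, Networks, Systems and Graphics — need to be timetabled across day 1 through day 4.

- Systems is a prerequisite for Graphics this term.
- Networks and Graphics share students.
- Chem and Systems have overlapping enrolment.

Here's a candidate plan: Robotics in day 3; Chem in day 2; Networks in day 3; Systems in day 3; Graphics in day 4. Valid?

Chem and Systems have overlapping enrolment — holds.
Systems is a prerequisite for Graphics this term — holds.
Networks and Graphics share students — holds.

Yes, all constraints hold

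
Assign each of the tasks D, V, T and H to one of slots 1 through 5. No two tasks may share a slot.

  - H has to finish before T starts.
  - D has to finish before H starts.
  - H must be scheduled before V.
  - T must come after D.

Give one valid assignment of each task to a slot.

H in 2, T in 3, V in 4, D in 1

Checking: D(1) before T(3); D(1) before H(2); H(2) before V(4); H(2) before T(3); max 1 per slot (cap 1).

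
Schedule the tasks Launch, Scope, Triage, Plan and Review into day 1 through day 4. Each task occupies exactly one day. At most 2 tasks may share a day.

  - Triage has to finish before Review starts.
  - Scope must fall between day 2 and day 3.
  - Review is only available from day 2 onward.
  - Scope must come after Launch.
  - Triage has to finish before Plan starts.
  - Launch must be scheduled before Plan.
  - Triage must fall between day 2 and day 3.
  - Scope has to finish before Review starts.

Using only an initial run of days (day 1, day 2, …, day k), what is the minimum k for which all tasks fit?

The precedence chain requires at least 3 distinct days.
With at most 2 per day and 5 tasks, at least 3 days are needed.
3 works (last occupied day: day 3): for example Launch=day 1; Plan=day 3; Scope=day 2; Triage=day 2; Review=day 3.

3 days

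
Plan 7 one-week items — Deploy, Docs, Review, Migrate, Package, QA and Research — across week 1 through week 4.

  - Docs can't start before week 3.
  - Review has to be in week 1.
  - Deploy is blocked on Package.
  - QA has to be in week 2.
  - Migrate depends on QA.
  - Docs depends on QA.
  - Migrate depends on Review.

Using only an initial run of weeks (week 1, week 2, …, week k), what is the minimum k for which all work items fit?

3

The precedence chain requires at least 2 distinct weeks.
Docs can't be placed before week 3, so the schedule must run through at least week 3.
3 works (last occupied week: week 3): for example QA=week 2; Review=week 1; Deploy=week 2; Migrate=week 3; Package=week 1; Docs=week 3; Research=week 1.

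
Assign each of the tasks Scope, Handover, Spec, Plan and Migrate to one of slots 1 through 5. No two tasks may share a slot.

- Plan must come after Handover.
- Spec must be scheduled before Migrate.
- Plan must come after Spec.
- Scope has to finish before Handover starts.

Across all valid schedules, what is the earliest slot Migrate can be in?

Precedence pushes Migrate to at least 2.
Migrate at 2 is achievable: Migrate -> 2; Spec -> 1; Handover -> 4; Plan -> 5; Scope -> 3.

2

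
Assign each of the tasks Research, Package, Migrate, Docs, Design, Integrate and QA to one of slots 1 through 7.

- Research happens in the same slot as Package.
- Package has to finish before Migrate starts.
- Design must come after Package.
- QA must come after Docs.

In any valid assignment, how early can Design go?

Precedence pushes Design to at least 2.
Design at 2 is achievable: Docs=1; QA=2; Design=2; Migrate=2; Package=1; Research=1; Integrate=1.

2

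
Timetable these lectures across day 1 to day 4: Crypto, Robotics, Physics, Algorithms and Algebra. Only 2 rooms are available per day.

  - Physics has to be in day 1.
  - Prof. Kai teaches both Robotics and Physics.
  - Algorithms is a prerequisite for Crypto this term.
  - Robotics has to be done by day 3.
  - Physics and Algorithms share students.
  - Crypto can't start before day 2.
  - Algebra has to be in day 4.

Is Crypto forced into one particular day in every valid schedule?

Crypto can be day 3 (e.g. Physics -> day 1; Algebra -> day 4; Robotics -> day 2; Crypto -> day 3; Algorithms -> day 2) or day 4 (e.g. Crypto -> day 4, Robotics -> day 2, Physics -> day 1, Algebra -> day 4, Algorithms -> day 2).

No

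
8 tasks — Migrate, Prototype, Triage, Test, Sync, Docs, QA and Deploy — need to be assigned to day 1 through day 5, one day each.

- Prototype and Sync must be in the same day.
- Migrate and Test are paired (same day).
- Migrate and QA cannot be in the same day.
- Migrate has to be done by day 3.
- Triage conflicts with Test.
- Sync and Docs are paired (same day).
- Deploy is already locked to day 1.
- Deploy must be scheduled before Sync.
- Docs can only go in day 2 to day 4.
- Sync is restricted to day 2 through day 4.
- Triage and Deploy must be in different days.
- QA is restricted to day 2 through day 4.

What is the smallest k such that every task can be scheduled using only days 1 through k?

2

The precedence chain requires at least 2 distinct days.
2 works (last occupied day: day 2): for example Prototype=day 2; Triage=day 2; Docs=day 2; Deploy=day 1; QA=day 2; Migrate=day 1; Sync=day 2; Test=day 1.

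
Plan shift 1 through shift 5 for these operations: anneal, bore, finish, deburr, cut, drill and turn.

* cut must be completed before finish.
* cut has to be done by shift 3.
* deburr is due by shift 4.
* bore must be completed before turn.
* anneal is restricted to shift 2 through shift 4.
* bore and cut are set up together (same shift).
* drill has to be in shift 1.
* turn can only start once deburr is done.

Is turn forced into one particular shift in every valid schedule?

No

turn can be shift 2 (e.g. deburr=shift 1; bore=shift 1; cut=shift 1; drill=shift 1; turn=shift 2; finish=shift 2; anneal=shift 2) or shift 3 (e.g. turn -> shift 3, bore -> shift 1, finish -> shift 2, deburr -> shift 1, cut -> shift 1, anneal -> shift 2, drill -> shift 1).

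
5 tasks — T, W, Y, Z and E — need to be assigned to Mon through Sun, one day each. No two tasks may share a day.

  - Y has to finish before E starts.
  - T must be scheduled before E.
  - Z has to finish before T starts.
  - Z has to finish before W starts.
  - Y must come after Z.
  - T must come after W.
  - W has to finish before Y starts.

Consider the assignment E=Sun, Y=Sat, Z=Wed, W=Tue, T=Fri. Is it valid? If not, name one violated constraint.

Z has to finish before W starts — violated.
No two tasks may share a day — holds.
Y has to finish before E starts — holds.
T must be scheduled before E — holds.
Y must come after Z — holds.
W has to finish before Y starts — holds.
Z has to finish before T starts — holds.
T must come after W — holds.

No. Z has to finish before W starts is not satisfied.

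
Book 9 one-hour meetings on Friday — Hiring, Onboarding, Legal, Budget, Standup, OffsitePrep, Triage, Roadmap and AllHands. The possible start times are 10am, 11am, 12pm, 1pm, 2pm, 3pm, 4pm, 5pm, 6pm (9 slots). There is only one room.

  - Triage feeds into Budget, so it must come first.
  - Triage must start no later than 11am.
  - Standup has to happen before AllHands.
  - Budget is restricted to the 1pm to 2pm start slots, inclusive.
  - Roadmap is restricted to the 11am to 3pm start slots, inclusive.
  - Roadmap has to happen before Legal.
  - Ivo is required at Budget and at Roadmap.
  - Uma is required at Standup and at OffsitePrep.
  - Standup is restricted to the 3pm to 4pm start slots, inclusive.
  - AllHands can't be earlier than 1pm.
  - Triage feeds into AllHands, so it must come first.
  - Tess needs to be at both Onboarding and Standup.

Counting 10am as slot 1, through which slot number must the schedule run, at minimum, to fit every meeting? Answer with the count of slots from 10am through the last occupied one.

9

The precedence chain requires at least 2 distinct slots.
With at most 1 per slot and 9 meetings, at least 9 slots are needed.
Propagating the time windows through the other constraints, AllHands can't land before 4pm — that is slot 7 counting from 10am — so the schedule must run through at least 7 slots.
9 works (last occupied slot: 6pm): for example Hiring=2pm, OffsitePrep=6pm, Triage=10am, Roadmap=11am, Legal=12pm, Standup=3pm, Onboarding=5pm, Budget=1pm, AllHands=4pm.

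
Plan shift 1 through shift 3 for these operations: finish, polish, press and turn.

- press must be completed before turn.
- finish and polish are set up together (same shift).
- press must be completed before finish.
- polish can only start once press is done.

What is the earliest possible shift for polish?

shift 2

Precedence pushes polish to at least shift 2.
polish at shift 2 is achievable: finish -> shift 2, press -> shift 1, turn -> shift 2, polish -> shift 2.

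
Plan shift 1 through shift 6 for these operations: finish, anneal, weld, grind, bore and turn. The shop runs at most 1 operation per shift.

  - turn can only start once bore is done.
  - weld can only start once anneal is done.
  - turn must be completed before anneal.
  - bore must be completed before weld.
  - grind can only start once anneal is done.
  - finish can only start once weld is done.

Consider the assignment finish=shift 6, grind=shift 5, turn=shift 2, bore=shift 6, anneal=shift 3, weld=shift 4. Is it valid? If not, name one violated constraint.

turn can only start once bore is done — violated.
bore must be completed before weld — violated.
turn must be completed before anneal — holds.
grind can only start once anneal is done — holds.
finish can only start once weld is done — holds.
weld can only start once anneal is done — holds.
The shop runs at most 1 operation per shift — violated.

No. The shop runs at most 1 operation per shift is not satisfied.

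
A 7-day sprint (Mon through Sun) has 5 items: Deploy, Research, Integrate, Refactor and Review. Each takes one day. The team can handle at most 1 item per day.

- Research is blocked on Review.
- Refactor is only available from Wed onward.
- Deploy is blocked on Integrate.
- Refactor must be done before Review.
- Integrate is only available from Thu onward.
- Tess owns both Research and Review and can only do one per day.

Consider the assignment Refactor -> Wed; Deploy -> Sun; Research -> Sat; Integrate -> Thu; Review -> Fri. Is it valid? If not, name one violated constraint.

Research is blocked on Review — holds.
The team can handle at most 1 item per day — holds.
Refactor is only available from Wed onward — holds.
Deploy is blocked on Integrate — holds.
Refactor must be done before Review — holds.
Integrate is only available from Thu onward — holds.
Tess owns both Research and Review and can only do one per day — holds.

Yes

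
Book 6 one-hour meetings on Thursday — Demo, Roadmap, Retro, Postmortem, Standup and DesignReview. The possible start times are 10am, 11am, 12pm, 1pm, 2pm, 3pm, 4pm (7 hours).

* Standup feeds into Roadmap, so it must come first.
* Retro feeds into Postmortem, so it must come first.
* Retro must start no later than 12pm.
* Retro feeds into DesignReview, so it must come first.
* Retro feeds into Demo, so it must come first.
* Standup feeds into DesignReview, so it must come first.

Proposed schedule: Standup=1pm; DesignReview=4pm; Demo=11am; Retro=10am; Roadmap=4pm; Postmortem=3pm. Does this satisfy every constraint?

Yes, all constraints hold

Retro feeds into Postmortem, so it must come first — holds.
Standup feeds into DesignReview, so it must come first — holds.
Retro must start no later than 12pm — holds.
Retro feeds into Demo, so it must come first — holds.
Standup feeds into Roadmap, so it must come first — holds.
Retro feeds into DesignReview, so it must come first — holds.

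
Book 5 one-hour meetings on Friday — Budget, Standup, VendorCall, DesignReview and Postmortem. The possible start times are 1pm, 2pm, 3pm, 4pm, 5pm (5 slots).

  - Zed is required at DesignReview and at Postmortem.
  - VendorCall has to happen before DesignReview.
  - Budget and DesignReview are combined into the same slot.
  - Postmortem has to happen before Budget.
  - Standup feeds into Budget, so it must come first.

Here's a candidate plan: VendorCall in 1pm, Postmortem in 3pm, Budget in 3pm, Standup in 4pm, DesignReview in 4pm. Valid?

No. Standup feeds into Budget, so it must come first is not satisfied.

Standup feeds into Budget, so it must come first — violated.
Postmortem has to happen before Budget — violated.
VendorCall has to happen before DesignReview — holds.
Zed is required at DesignReview and at Postmortem — holds.
Budget and DesignReview are combined into the same slot — violated.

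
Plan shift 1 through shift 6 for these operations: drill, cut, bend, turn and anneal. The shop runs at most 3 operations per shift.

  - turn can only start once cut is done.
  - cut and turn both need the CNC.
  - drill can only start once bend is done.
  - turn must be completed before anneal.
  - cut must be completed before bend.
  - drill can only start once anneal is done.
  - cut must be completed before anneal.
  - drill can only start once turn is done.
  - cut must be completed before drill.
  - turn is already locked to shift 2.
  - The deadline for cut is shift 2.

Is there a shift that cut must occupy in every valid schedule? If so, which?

shift 1

cut's window is shift 1–shift 2.
turn is fixed at shift 2, and cut can't share a shift with turn.
So cut must be shift 1.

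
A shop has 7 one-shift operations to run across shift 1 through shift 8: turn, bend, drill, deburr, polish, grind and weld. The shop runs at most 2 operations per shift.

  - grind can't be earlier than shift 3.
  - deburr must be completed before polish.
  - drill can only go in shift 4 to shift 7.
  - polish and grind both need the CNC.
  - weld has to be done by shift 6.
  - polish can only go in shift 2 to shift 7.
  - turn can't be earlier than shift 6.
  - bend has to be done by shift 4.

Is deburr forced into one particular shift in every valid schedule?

deburr can be shift 1 (e.g. polish in shift 2, turn in shift 6, weld in shift 2, drill in shift 4, grind in shift 3, deburr in shift 1, bend in shift 1) or shift 2 (e.g. deburr=shift 2, drill=shift 4, weld=shift 1, grind=shift 4, polish=shift 3, bend=shift 1, turn=shift 6).

No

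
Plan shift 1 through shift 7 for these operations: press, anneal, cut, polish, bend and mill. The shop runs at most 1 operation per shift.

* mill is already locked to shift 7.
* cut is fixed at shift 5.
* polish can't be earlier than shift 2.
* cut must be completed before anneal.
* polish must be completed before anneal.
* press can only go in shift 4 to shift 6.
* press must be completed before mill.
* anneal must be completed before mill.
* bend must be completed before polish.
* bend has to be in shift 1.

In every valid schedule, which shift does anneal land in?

shift 6

cut is fixed at shift 5 and must come before anneal, so anneal is at least shift 6.
mill is fixed at shift 7 and must come after anneal, so anneal is at most shift 6.
So anneal must be shift 6.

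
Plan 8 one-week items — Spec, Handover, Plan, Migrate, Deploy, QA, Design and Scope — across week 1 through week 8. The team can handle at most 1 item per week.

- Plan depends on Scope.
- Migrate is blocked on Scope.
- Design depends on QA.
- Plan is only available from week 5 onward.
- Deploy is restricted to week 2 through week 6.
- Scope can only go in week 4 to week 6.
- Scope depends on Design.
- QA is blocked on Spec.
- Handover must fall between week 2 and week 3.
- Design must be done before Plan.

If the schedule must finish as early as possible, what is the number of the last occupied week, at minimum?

week 8

The precedence chain requires at least 5 distinct weeks.
With at most 1 per week and 8 work items, at least 8 weeks are needed.
8 works (last occupied week: week 8): for example Spec=week 1; Migrate=week 8; Scope=week 5; Deploy=week 6; Plan=week 7; QA=week 3; Handover=week 2; Design=week 4.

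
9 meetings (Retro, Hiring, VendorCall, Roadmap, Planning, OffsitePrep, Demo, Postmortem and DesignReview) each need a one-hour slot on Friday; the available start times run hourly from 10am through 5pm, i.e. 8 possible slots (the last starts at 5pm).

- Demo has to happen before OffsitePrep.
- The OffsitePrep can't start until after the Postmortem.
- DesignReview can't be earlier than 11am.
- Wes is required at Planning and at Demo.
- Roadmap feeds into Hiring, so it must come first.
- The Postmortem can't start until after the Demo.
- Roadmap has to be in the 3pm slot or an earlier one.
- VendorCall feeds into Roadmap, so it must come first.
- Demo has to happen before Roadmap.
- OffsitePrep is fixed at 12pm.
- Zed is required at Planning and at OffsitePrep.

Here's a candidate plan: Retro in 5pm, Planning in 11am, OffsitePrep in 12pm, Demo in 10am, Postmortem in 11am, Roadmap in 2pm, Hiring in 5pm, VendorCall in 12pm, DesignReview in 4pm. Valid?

Roadmap feeds into Hiring, so it must come first — holds.
Zed is required at Planning and at OffsitePrep — holds.
The Postmortem can't start until after the Demo — holds.
OffsitePrep is fixed at 12pm — holds.
Roadmap has to be in the 3pm slot or an earlier one — holds.
Demo has to happen before OffsitePrep — holds.
VendorCall feeds into Roadmap, so it must come first — holds.
Demo has to happen before Roadmap — holds.
The OffsitePrep can't start until after the Postmortem — holds.
Wes is required at Planning and at Demo — holds.
DesignReview can't be earlier than 11am — holds.

Valid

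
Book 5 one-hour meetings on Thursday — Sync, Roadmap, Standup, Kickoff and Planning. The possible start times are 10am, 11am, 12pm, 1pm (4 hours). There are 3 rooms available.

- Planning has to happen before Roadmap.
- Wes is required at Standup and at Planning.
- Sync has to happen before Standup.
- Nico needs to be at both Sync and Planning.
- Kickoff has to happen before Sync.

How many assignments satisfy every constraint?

17

Splitting on Sync: it can be 11am (7), 12pm (10). Listing each branch's schedules as (Roadmap, Standup, Kickoff, Planning):
Sync=11am: (11am,12pm,10am,10am) (11am,1pm,10am,10am) (12pm,12pm,10am,10am) (12pm,1pm,10am,10am) (1pm,12pm,10am,10am) (1pm,1pm,10am,10am) (1pm,1pm,10am,12pm) — 7.
Sync=12pm: (11am,1pm,10am,10am) (11am,1pm,11am,10am) (12pm,1pm,10am,10am) (12pm,1pm,10am,11am) (12pm,1pm,11am,10am) (12pm,1pm,11am,11am) (1pm,1pm,10am,10am) (1pm,1pm,10am,11am) (1pm,1pm,11am,10am) (1pm,1pm,11am,11am) — 10.
Summing: 7 + 10 = 17.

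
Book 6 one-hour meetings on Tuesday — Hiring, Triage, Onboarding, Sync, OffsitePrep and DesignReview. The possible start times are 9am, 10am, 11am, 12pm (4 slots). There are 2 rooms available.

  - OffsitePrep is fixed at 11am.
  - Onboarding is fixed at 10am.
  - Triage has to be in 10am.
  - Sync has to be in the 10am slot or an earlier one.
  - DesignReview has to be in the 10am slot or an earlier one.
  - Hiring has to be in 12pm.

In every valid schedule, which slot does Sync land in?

Sync's own window allows nothing later than 10am.
So Sync is pinned to 9am.

9am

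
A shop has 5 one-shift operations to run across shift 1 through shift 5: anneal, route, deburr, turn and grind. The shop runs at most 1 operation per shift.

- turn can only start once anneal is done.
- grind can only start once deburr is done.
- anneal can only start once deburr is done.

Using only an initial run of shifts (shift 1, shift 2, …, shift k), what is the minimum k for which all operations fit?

The precedence chain requires at least 3 distinct shifts.
With at most 1 per shift and 5 operations, at least 5 shifts are needed.
5 works (last occupied shift: shift 5): for example deburr in shift 1, anneal in shift 2, turn in shift 3, grind in shift 4, route in shift 5.

5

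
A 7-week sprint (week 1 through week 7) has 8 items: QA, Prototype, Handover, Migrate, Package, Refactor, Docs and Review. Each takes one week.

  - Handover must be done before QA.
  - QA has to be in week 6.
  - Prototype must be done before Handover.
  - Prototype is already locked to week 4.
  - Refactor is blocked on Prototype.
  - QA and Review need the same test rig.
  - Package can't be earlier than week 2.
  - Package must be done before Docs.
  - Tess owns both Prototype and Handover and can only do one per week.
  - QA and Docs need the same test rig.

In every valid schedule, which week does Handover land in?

week 5

Prototype is fixed at week 4 and must come before Handover, so Handover is at least week 5.
QA is fixed at week 6 and must come after Handover, so Handover is at most week 5.
So Handover must be week 5.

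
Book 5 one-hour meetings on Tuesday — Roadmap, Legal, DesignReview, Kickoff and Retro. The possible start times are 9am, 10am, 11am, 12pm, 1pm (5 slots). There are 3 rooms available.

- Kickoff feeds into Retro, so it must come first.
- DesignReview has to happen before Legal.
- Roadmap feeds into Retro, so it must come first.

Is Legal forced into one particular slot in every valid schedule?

Legal can be 10am (e.g. Kickoff=9am, Roadmap=9am, DesignReview=9am, Legal=10am, Retro=10am) or 11am (e.g. DesignReview -> 9am, Retro -> 10am, Legal -> 11am, Roadmap -> 9am, Kickoff -> 9am).

No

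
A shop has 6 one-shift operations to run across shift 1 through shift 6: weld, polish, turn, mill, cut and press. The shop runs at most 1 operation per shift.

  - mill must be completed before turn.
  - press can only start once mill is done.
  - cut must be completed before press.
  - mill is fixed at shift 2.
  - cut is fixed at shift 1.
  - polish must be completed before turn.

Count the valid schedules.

Splitting on weld: it can be shift 3 (3), shift 4 (3), shift 5 (3), shift 6 (3). Listing each branch's schedules as (polish, turn, mill, cut, press) by shift number:
weld=shift 3: (4,5,2,1,6) (4,6,2,1,5) (5,6,2,1,4) — 3.
weld=shift 4: (3,5,2,1,6) (3,6,2,1,5) (5,6,2,1,3) — 3.
weld=shift 5: (3,4,2,1,6) (3,6,2,1,4) (4,6,2,1,3) — 3.
weld=shift 6: (3,4,2,1,5) (3,5,2,1,4) (4,5,2,1,3) — 3.
Summing: 3 + 3 + 3 + 3 = 12.

12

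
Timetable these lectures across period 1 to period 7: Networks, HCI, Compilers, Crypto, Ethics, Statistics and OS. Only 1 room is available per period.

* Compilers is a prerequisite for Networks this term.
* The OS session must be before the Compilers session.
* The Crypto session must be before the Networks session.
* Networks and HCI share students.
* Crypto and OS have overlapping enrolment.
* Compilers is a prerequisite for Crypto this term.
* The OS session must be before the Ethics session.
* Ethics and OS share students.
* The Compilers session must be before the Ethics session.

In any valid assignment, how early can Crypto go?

period 3

Precedence pushes Crypto to at least period 3; downstream work caps Crypto at period 6.
Crypto at period 3 is achievable: HCI -> period 6; OS -> period 1; Statistics -> period 7; Compilers -> period 2; Networks -> period 4; Crypto -> period 3; Ethics -> period 5.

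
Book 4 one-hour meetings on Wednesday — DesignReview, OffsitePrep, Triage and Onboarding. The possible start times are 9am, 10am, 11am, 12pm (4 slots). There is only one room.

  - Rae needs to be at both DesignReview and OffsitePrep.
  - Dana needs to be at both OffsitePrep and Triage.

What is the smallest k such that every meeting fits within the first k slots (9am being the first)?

With at most 1 per slot and 4 meetings, at least 4 slots are needed.
4 works (last occupied slot: 12pm): for example Onboarding in 12pm; DesignReview in 9am; Triage in 11am; OffsitePrep in 10am.

4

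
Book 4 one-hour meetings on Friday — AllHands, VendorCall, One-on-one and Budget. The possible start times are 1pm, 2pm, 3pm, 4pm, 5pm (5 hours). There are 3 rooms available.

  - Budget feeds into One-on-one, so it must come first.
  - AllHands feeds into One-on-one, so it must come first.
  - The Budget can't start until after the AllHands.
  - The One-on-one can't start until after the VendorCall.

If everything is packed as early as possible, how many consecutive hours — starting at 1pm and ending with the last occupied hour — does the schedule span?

The precedence chain requires at least 3 distinct hours.
With at most 3 per hour and 4 meetings, at least 2 hours are needed.
3 works (last occupied hour: 3pm): for example AllHands in 1pm, VendorCall in 1pm, Budget in 2pm, One-on-one in 3pm.

3 hours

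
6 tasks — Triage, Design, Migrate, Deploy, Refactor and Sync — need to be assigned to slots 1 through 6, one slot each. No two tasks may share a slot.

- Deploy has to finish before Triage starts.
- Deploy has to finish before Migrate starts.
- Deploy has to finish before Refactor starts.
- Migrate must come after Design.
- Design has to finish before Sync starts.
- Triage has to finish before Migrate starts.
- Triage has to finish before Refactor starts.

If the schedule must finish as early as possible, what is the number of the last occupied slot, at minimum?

The precedence chain requires at least 3 distinct slots.
With at most 1 per slot and 6 tasks, at least 6 slots are needed.
6 works (last occupied slot: 6): for example Design in 3; Deploy in 1; Migrate in 4; Triage in 2; Sync in 6; Refactor in 5.

slot 6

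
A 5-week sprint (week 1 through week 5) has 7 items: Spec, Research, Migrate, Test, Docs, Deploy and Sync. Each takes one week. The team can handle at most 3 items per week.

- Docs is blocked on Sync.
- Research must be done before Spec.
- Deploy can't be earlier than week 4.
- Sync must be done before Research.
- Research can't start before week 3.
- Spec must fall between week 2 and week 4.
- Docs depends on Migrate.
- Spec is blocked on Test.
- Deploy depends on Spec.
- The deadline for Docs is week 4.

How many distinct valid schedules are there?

Splitting on Migrate: it can be week 1 (15), week 2 (12), week 3 (6). Listing each branch's schedules as (Spec, Research, Test, Docs, Deploy, Sync) by week number:
Migrate=week 1: (4,3,1,2,5,1) (4,3,1,3,5,1) (4,3,1,3,5,2) (4,3,1,4,5,1) (4,3,1,4,5,2) (4,3,2,2,5,1) (4,3,2,3,5,1) (4,3,2,3,5,2) (4,3,2,4,5,1) (4,3,2,4,5,2) (4,3,3,2,5,1) (4,3,3,3,5,1) (4,3,3,3,5,2) (4,3,3,4,5,1) (4,3,3,4,5,2) — 15.
Migrate=week 2: (4,3,1,3,5,1) (4,3,1,3,5,2) (4,3,1,4,5,1) (4,3,1,4,5,2) (4,3,2,3,5,1) (4,3,2,3,5,2) (4,3,2,4,5,1) (4,3,2,4,5,2) (4,3,3,3,5,1) (4,3,3,3,5,2) (4,3,3,4,5,1) (4,3,3,4,5,2) — 12.
Migrate=week 3: (4,3,1,4,5,1) (4,3,1,4,5,2) (4,3,2,4,5,1) (4,3,2,4,5,2) (4,3,3,4,5,1) (4,3,3,4,5,2) — 6.
Summing: 15 + 12 + 6 = 33.

33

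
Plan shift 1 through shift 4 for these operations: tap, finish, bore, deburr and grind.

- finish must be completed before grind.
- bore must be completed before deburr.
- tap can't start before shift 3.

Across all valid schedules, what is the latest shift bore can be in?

shift 3

Downstream work caps bore at shift 3.
bore at shift 3 is achievable: deburr=shift 4; finish=shift 1; bore=shift 3; grind=shift 2; tap=shift 3.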